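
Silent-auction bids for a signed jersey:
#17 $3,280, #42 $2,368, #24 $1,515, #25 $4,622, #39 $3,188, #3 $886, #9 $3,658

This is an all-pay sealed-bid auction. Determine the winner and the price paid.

All-pay sealed-bid auction: the highest bidder wins the item, but every bidder pays their own bid.
Bids ranked: 4,622 (#25) > 3,658 (#9) > 3,280 (#17) > 3,188 (#39) > 2,368 (#42) > 1,515 (#24) > …
#25 wins with the top bid; all bids are sunk regardless.

#25 pays $4,622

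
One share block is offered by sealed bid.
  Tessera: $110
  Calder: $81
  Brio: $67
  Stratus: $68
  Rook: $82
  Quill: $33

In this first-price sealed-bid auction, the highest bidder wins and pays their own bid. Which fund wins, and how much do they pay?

Bids ranked: 110 (Tessera) > 82 (Rook) > 81 (Calder) > 68 (Stratus) > 67 (Brio) > 33 (Quill)
Tessera is highest → pays own bid, $110.

Tessera pays $110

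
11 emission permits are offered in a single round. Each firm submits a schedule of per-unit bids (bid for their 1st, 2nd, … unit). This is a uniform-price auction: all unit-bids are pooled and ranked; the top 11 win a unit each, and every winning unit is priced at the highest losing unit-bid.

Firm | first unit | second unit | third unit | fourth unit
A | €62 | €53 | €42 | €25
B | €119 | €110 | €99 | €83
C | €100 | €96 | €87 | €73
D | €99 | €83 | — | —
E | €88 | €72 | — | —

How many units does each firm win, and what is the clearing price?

B 4, C 4, D 2, E 1; clearing price €72

Pooled unit-bids ranked (top 11): 119 (B-1), 110 (B-2), 100 (C-1), 99 (B-3), 99 (D-1), 96 (C-2), 88 (E-1), 87 (C-3), 83 (B-4), 83 (D-2), 73 (C-4)
First bid not allocated: €72.
Allocation: B 4, C 4, D 2, E 1.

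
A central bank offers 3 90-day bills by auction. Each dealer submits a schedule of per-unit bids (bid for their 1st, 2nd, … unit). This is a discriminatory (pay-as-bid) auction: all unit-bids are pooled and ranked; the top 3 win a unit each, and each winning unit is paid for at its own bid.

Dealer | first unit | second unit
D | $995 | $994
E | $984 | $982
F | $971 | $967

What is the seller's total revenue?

Total revenue: $2,973

Merging the schedules and taking the best 3: 995 (D-1), 994 (D-2), 984 (E-1)
Next rejected bid: $982 (not a price — pay-as-bid).
Each winning unit pays its own bid.
Revenue = 995 + 994 + 984 = $2,973.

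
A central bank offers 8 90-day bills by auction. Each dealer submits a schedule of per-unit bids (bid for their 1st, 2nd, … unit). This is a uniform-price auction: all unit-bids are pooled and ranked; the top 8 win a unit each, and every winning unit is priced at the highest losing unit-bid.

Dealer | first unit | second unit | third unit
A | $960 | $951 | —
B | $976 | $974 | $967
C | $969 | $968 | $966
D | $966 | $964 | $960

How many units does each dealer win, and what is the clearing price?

Merging the schedules and taking the best 8: 976 (B-1), 974 (B-2), 969 (C-1), 968 (C-2), 967 (B-3), 966 (C-3), 966 (D-1), 964 (D-2)
Highest rejected unit-bid = $960.
Allocation: B 3, C 3, D 2.

B 3, C 3, D 2; clearing price $960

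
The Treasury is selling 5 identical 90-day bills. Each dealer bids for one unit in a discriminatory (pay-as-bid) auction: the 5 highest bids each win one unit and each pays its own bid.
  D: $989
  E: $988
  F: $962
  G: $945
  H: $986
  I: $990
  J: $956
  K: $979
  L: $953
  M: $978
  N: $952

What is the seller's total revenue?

Bids ranked high→low: 990 (I), 989 (D), 988 (E), 986 (H), 979 (K), 978 (M), 962 (F), …
Winners (5 units): I, D, E, H, K.
Total revenue = 990 + 989 + 988 + 986 + 979 = $4,932.

Total revenue: $4,932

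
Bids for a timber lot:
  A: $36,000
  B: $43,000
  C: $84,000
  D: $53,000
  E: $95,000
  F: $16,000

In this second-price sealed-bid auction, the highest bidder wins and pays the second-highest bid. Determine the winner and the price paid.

E pays $84,000

Bids ranked: 95,000 (E) > 84,000 (C) > 53,000 (D) > 43,000 (B) > 36,000 (A) > 16,000 (F)
Second-price: E pays C's bid of $84,000.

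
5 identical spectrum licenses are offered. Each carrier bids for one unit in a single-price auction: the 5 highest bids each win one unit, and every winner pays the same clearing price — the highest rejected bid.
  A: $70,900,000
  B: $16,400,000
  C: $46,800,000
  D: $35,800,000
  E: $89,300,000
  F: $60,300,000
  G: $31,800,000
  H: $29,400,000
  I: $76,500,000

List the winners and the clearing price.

E, I, A, F, C; each pays $35,800,000

Sorting: 89,300,000 (E), 76,500,000 (I), 70,900,000 (A), 60,300,000 (F), 46,800,000 (C), 35,800,000 (D), 31,800,000 (G), …
Top 5: E, I, A, F, C.
Clearing price = highest rejected bid = $35,800,000.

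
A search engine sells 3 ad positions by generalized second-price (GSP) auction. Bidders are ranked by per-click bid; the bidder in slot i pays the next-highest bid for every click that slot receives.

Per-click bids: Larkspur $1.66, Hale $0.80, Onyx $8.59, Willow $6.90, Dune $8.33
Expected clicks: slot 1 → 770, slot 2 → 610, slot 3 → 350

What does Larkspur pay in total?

Per-click bids in order: $8.59 (Onyx) > $8.33 (Dune) > $6.90 (Willow) > $1.66 (Larkspur) > …
Larkspur ranks below slot 3 → no slot, pays nothing.

Larkspur pays $0.00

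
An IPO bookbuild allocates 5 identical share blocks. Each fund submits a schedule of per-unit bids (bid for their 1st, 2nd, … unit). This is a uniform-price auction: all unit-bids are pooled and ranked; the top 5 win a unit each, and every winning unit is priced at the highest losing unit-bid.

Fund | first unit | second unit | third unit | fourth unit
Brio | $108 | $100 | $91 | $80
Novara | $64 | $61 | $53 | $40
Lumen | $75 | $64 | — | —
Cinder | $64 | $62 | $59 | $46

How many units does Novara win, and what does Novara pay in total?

Novara: 0 units, pays $0

Pooled unit-bids ranked (top 5): 108 (Brio-1), 100 (Brio-2), 91 (Brio-3), 80 (Brio-4), 75 (Lumen-1)
Highest rejected unit-bid = $64.
Novara wins 0 unit(s) at $64 each.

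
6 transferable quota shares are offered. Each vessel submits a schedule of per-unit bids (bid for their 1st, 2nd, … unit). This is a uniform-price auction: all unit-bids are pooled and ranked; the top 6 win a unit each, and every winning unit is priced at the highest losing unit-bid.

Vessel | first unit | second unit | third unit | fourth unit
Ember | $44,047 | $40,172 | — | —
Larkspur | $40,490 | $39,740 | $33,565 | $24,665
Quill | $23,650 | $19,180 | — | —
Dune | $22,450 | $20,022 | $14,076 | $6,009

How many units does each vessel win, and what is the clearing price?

All unit-bids, highest first — top 6: 44,047 (Ember-1), 40,490 (Larkspur-1), 40,172 (Ember-2), 39,740 (Larkspur-2), 33,565 (Larkspur-3), 24,665 (Larkspur-4)
The (k+1)-th unit-bid is $23,650.
Allocation: Ember 2, Larkspur 4.

Ember 2, Larkspur 4; clearing price $23,650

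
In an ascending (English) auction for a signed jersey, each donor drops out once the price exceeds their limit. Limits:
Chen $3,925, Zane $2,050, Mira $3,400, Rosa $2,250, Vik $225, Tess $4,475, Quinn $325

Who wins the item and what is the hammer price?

Ascending (English) auction: the price rises until one bidder remains; the winner pays the price at which the last rival dropped out.
Sorting limits: 4,475 (Tess) > 3,925 (Chen) > 3,400 (Mira) > 2,250 (Rosa) > 2,050 (Zane) > 325 (Quinn) > …
Once the price passes $3,925, only Tess is left; the hammer falls at Chen's limit of $3,925.

Tess wins at $3,925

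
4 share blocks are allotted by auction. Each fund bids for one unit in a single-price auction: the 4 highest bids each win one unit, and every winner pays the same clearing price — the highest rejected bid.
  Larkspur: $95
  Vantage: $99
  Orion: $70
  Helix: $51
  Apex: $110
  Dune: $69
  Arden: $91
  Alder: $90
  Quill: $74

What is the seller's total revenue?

Total revenue: $360

Bids ranked high→low: 110 (Apex), 99 (Vantage), 95 (Larkspur), 91 (Arden), 90 (Alder), 74 (Quill), …
Top 4: Apex, Vantage, Larkspur, Arden.
Clearing price = highest rejected bid = $90.
Total revenue = 4 × $90 = $360.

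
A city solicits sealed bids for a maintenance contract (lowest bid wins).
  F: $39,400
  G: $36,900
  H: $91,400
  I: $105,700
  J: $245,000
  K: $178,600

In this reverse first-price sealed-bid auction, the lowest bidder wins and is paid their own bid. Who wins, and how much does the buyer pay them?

Reverse first-price sealed-bid auction: the lowest bidder wins and is paid their own bid.
Bids in order: 36,900 (G) < 39,400 (F) < 91,400 (H) < 105,700 (I) < 178,600 (K) < 245,000 (J)
First-price: G is paid what they bid, $36,900.

G is paid $36,900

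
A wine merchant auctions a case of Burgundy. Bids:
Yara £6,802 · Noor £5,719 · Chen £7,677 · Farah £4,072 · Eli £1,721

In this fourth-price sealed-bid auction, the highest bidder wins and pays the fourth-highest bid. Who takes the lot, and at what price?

Chen pays £4,072

Rule: the highest bidder wins and pays the fourth-highest bid.
Bids ranked: 7,677 (Chen) > 6,802 (Yara) > 5,719 (Noor) > 4,072 (Farah) > 1,721 (Eli)
Chen is highest; pays the fourth-highest bid, £4,072.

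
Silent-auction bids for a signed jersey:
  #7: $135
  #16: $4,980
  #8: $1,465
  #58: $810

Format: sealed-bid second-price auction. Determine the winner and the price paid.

Sealed-bid second-price auction: the highest bidder wins and pays the second-highest bid.
Bids in order: 4,980 (#16) > 1,465 (#8) > 810 (#58) > 135 (#7)
Second-price: #16 pays #8's bid of $1,465.

#16 pays $1,465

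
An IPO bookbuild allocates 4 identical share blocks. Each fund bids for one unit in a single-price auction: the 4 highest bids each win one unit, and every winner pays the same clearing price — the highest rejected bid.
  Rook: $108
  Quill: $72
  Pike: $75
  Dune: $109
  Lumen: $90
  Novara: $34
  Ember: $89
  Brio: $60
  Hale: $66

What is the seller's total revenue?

Total revenue: $300

Ordering the bids: 109 (Dune), 108 (Rook), 90 (Lumen), 89 (Ember), 75 (Pike), 72 (Quill), …
Top 4: Dune, Rook, Lumen, Ember.
Highest unsuccessful bid: $75 → clearing price.
Total revenue = 4 × $75 = $300.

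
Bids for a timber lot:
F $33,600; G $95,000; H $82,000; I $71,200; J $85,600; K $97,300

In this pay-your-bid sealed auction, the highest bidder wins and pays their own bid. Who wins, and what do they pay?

Rule: the highest bidder wins and pays their own bid.
Bids ranked: 97,300 (K) > 95,000 (G) > 85,600 (J) > 82,000 (H) > 71,200 (I) > 33,600 (F)
K is highest → pays own bid, $97,300.

K pays $97,300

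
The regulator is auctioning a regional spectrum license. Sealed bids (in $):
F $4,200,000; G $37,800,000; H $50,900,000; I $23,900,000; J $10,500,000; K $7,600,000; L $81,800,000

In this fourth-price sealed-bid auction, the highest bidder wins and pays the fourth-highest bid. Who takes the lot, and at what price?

Fourth-price sealed-bid auction: the highest bidder wins and pays the fourth-highest bid.
Bids ranked: 81,800,000 (L) > 50,900,000 (H) > 37,800,000 (G) > 23,900,000 (I) > 10,500,000 (J) > 7,600,000 (K) > …
L is highest; pays the fourth-highest bid, $23,900,000.

L pays $23,900,000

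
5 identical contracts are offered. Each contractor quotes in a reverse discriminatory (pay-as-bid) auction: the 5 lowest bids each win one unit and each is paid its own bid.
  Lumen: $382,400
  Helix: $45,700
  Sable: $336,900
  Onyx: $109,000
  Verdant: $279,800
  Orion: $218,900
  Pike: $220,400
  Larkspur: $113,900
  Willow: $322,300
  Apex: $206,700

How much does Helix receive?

Ordering the bids: 45,700 (Helix), 109,000 (Onyx), 113,900 (Larkspur), 206,700 (Apex), 218,900 (Orion), 220,400 (Pike), 279,800 (Verdant), …
Winners (5 units): Helix, Onyx, Larkspur, Apex, Orion.
Helix wins → own bid $45,700.

Helix is paid $45,700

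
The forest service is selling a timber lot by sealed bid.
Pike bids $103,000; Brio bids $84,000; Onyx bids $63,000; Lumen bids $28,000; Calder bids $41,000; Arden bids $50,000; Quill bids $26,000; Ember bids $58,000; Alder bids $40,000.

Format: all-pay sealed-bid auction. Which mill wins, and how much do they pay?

Pike pays $103,000

Sorting bids: 103,000 (Pike) > 84,000 (Brio) > 63,000 (Onyx) > 58,000 (Ember) > 50,000 (Arden) > 41,000 (Calder) > …
Pike wins with the top bid; all bids are sunk regardless.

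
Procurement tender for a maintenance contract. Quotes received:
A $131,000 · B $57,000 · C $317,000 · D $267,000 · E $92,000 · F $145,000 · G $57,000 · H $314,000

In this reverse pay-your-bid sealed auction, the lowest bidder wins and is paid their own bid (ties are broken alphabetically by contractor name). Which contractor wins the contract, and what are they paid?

B is paid $57,000

Sorting bids: 57,000 (B) < 57,000 (G) < 92,000 (E) < 131,000 (A) < 145,000 (F) < 267,000 (D) < …
Tie at $57,000 → B wins by tie-break.
B is lowest → is paid own bid, $57,000.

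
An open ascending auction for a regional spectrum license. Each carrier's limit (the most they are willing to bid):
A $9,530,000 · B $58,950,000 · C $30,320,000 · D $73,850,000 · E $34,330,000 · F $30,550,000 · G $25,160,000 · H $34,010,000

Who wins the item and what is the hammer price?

D wins at $58,950,000

Ascending (English) auction: the price rises until one bidder remains; the winner pays the price at which the last rival dropped out.
Sorting limits: 73,850,000 (D) > 58,950,000 (B) > 34,330,000 (E) > 34,010,000 (H) > 30,550,000 (F) > 30,320,000 (C) > …
Bidding ends when B exits at $58,950,000; D takes it.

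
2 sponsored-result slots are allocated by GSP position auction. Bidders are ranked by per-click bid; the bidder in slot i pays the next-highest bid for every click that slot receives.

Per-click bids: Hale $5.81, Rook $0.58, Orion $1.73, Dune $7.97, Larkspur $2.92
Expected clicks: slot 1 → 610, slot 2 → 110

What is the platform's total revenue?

Ranked by bid: $7.97 (Dune) > $5.81 (Hale) > $2.92 (Larkspur) > …
Slot 1: Dune pays $5.81 × 610 = $3544.10
Slot 2: Hale pays $2.92 × 110 = $321.20
Total = $3865.30

Total revenue: $3865.30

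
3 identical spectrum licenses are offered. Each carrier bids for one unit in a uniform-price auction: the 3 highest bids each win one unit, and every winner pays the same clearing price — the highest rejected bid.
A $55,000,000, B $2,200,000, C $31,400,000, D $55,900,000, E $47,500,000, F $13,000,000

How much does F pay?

F pays $0

Sorting: 55,900,000 (D), 55,000,000 (A), 47,500,000 (E), 31,400,000 (C), 13,000,000 (F), …
Top 3: D, A, E.
Highest unsuccessful bid: $31,400,000 → clearing price.
F does not win → pays $0.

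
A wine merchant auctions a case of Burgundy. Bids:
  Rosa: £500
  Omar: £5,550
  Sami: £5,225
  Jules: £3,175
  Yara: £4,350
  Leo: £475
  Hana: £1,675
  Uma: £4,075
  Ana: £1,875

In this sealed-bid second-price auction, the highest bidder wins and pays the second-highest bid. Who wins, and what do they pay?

Bids ranked: 5,550 (Omar) > 5,225 (Sami) > 4,350 (Yara) > 4,075 (Uma) > 3,175 (Jules) > 1,875 (Ana) > …
Second-price: Omar pays Sami's bid of £5,225.

Omar pays £5,225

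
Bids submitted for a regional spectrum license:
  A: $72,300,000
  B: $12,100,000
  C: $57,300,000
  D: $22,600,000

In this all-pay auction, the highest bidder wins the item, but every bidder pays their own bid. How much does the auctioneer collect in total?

Total revenue: $164,300,000

Rule: the highest bidder wins the item, but every bidder pays their own bid.
Sorting bids: 72,300,000 (A) > 57,300,000 (C) > 22,600,000 (D) > 12,100,000 (B)
Every bidder forfeits their bid regardless of winning.
Revenue = 72,300,000 + 12,100,000 + 57,300,000 + 22,600,000 = $164,300,000.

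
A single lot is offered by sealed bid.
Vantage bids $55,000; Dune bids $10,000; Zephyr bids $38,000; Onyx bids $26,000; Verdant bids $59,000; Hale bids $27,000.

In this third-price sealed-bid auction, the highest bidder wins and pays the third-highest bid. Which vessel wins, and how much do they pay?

Verdant pays $38,000

Rule: the highest bidder wins and pays the third-highest bid.
Bids ranked: 59,000 (Verdant) > 55,000 (Vantage) > 38,000 (Zephyr) > 27,000 (Hale) > 26,000 (Onyx) > 10,000 (Dune)
Verdant is highest; pays the third-highest bid, $38,000.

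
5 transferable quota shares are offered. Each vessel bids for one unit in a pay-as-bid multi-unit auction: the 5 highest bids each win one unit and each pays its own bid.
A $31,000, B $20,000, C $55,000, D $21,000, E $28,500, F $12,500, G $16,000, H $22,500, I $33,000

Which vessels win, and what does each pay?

Sorting: 55,000 (C), 33,000 (I), 31,000 (A), 28,500 (E), 22,500 (H), 21,000 (D), 20,000 (B), …
The 5 highest are C, I, A, E, H.
Each winner pays its own bid: C $55,000, I $33,000, A $31,000, E $28,500, H $22,500.

C $55,000, I $33,000, A $31,000, E $28,500, H $22,500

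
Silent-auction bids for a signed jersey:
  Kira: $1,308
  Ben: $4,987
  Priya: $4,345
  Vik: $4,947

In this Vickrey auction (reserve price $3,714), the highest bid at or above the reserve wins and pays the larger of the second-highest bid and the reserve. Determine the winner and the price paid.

Vickrey auction (reserve price $3,714): the highest bid at or above the reserve wins and pays the larger of the second-highest bid and the reserve.
Sorting bids: 4,987 (Ben) > 4,947 (Vik) > 4,345 (Priya) > 1,308 (Kira)
Highest eligible bid: Ben at $4,987.
Second-highest bid $4,947 exceeds the reserve $3,714 → payment $4,947.

Ben pays $4,947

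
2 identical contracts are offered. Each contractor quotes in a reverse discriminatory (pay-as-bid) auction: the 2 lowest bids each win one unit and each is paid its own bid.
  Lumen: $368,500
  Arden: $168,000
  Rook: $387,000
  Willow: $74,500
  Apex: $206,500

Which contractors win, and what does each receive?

Bids ranked low→high: 74,500 (Willow), 168,000 (Arden), 206,500 (Apex), 368,500 (Lumen), …
The 2 lowest are Willow, Arden.
Each winner is paid its own bid: Willow $74,500, Arden $168,000.

Willow $74,500, Arden $168,000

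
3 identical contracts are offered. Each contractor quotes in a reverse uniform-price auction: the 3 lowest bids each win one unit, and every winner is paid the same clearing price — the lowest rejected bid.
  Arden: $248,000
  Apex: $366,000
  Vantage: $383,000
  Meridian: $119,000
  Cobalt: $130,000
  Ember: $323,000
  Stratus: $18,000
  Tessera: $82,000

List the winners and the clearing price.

Ordering the bids: 18,000 (Stratus), 82,000 (Tessera), 119,000 (Meridian), 130,000 (Cobalt), 248,000 (Arden), …
Winners (3 units): Stratus, Tessera, Meridian.
Clearing price = lowest rejected bid = $130,000.

Stratus, Tessera, Meridian; each is paid $130,000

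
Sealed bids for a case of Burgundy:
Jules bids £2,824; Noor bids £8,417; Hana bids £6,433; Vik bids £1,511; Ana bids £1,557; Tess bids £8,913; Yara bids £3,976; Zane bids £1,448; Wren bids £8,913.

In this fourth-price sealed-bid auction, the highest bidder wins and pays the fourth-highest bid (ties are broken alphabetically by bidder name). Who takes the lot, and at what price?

Rule: the highest bidder wins and pays the fourth-highest bid.
Bids ranked: 8,913 (Tess) > 8,913 (Wren) > 8,417 (Noor) > 6,433 (Hana) > 3,976 (Yara) > 2,824 (Jules) > …
Tie at £8,913 → Tess wins by tie-break.
Tess is highest; pays the fourth-highest bid, £6,433.

Tess pays £6,433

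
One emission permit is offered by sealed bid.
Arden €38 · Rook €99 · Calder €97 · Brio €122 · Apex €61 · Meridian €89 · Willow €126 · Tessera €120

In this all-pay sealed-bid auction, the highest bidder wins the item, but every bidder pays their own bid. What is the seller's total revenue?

Total revenue: €752

All-pay sealed-bid auction: the highest bidder wins the item, but every bidder pays their own bid.
Sorting bids: 126 (Willow) > 122 (Brio) > 120 (Tessera) > 99 (Rook) > 97 (Calder) > 89 (Meridian) > …
Willow wins with the top bid; all bids are sunk regardless.
Every bidder forfeits their bid regardless of winning.
Revenue = 38 + 99 + 97 + 122 + 61 + 89 + 126 + 120 = €752.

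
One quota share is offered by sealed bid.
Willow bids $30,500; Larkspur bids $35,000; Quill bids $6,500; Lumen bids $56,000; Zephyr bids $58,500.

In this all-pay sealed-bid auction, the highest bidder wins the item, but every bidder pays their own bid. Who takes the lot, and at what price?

Zephyr pays $58,500

Sorting bids: 58,500 (Zephyr) > 56,000 (Lumen) > 35,000 (Larkspur) > 30,500 (Willow) > 6,500 (Quill)
Zephyr is highest and takes the item; every bidder forfeits their bid.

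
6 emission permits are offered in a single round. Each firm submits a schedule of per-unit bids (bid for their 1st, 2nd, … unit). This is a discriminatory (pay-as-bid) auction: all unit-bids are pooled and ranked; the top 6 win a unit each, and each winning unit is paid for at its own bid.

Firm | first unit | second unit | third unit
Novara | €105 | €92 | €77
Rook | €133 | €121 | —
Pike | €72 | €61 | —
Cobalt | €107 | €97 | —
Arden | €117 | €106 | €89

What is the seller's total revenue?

Total revenue: €689

Pooled unit-bids ranked (top 6): 133 (Rook-1), 121 (Rook-2), 117 (Arden-1), 107 (Cobalt-1), 106 (Arden-2), 105 (Novara-1)
Next rejected bid: €97 (not a price — pay-as-bid).
Each winning unit pays its own bid.
Revenue = 133 + 121 + 117 + 107 + 106 + 105 = €689.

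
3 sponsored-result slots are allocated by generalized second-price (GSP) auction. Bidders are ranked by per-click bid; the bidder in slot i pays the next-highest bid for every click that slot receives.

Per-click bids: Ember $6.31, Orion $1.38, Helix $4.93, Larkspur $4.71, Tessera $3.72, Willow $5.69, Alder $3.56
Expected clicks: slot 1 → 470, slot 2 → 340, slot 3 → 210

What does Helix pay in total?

Per-click bids in order: $6.31 (Ember) > $5.69 (Willow) > $4.93 (Helix) > $4.71 (Larkspur) > …
Helix holds slot 3 → pays next bid $4.71 × 210 clicks = $989.10.

Helix pays $989.10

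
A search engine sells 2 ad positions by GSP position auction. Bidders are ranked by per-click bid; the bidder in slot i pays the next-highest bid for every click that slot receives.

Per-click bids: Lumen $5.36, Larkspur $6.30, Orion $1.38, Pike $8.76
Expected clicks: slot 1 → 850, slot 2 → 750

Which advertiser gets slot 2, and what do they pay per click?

Ranked by bid: $8.76 (Pike) > $6.30 (Larkspur) > $5.36 (Lumen) > …
Slot 2 goes to the second-ranked bidder, Larkspur, who pays the next bid down: $5.36/click.

Larkspur; $5.36 per click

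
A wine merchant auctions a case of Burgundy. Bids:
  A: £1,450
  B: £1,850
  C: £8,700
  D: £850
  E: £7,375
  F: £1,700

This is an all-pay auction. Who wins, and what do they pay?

Bids ranked: 8,700 (C) > 7,375 (E) > 1,850 (B) > 1,700 (F) > 1,450 (A) > 850 (D)
C wins with the top bid; all bids are sunk regardless.

C pays £8,700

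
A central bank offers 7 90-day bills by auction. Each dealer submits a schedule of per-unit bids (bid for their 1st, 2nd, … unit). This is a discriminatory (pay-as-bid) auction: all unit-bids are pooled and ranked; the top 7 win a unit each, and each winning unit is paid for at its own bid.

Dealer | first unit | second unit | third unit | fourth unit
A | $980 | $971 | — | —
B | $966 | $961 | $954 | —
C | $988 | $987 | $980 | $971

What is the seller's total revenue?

Merging the schedules and taking the best 7: 988 (C-1), 987 (C-2), 980 (A-1), 980 (C-3), 971 (A-2), 971 (C-4), 966 (B-1)
Next rejected bid: $961 (not a price — pay-as-bid).
Each winning unit pays its own bid.
Revenue = 988 + 987 + 980 + 980 + 971 + 971 + 966 = $6,843.

Total revenue: $6,843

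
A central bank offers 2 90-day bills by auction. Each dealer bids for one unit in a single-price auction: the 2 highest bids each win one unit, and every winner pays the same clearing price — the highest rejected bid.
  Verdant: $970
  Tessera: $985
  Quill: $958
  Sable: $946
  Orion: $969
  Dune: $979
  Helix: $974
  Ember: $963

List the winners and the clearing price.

Tessera, Dune; each pays $974

Bids ranked high→low: 985 (Tessera), 979 (Dune), 974 (Helix), 970 (Verdant), …
The 2 highest are Tessera, Dune.
Clearing price = highest rejected bid = $974.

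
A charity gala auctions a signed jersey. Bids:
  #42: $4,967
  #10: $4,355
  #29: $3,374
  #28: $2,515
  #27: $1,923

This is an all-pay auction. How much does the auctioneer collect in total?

Bids ranked: 4,967 (#42) > 4,355 (#10) > 3,374 (#29) > 2,515 (#28) > 1,923 (#27)
#42 wins with the top bid; all bids are sunk regardless.
Every bidder forfeits their bid regardless of winning.
Revenue = 4,967 + 4,355 + 3,374 + 2,515 + 1,923 = $17,134.

Total revenue: $17,134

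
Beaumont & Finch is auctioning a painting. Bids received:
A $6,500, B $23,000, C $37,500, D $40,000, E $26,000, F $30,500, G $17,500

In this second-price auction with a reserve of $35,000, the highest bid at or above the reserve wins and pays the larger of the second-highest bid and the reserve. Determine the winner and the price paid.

D pays $37,500

Second-price auction with a reserve of $35,000: the highest bid at or above the reserve wins and pays the larger of the second-highest bid and the reserve.
Bids ranked: 40,000 (D) > 37,500 (C) > 30,500 (F) > 26,000 (E) > 23,000 (B) > 17,500 (G) > …
Highest eligible bid: D at $40,000.
Second-highest bid $37,500 exceeds the reserve $35,000 → payment $37,500.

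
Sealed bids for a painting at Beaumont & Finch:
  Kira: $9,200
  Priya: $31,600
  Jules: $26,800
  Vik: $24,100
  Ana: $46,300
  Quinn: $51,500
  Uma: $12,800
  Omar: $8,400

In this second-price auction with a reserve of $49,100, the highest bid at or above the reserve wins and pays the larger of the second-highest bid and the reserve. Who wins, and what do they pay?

Quinn pays $49,100

Sorting bids: 51,500 (Quinn) > 46,300 (Ana) > 31,600 (Priya) > 26,800 (Jules) > 24,100 (Vik) > 12,800 (Uma) > …
Quinn has the top bid at or above the reserve ($51,500).
Second-highest bid $46,300 is below the reserve $49,100, so the reserve binds → payment $49,100.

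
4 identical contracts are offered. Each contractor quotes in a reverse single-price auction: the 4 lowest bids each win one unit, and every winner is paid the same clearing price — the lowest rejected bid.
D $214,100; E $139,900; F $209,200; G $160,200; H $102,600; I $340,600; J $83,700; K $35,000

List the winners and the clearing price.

Bids ranked low→high: 35,000 (K), 83,700 (J), 102,600 (H), 139,900 (E), 160,200 (G), 209,200 (F), …
Lowest 4: K, J, H, E.
Lowest unsuccessful bid: $160,200 → clearing price.

K, J, H, E; each is paid $160,200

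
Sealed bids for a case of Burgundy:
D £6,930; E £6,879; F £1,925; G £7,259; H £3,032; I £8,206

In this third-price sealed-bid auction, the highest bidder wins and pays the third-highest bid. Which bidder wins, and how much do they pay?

I pays £6,930

Bids in order: 8,206 (I) > 7,259 (G) > 6,930 (D) > 6,879 (E) > 3,032 (H) > 1,925 (F)
I is highest; pays the third-highest bid, £6,930.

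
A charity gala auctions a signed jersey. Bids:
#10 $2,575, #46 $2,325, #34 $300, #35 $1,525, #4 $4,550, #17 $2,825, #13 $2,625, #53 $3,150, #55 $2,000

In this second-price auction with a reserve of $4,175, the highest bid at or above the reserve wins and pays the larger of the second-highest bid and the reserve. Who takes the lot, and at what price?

#4 pays $4,175

Bids ranked: 4,550 (#4) > 3,150 (#53) > 2,825 (#17) > 2,625 (#13) > 2,575 (#10) > 2,325 (#46) > …
#4 has the top bid at or above the reserve ($4,550).
Second-highest bid $3,150 is below the reserve $4,175, so the reserve binds → payment $4,175.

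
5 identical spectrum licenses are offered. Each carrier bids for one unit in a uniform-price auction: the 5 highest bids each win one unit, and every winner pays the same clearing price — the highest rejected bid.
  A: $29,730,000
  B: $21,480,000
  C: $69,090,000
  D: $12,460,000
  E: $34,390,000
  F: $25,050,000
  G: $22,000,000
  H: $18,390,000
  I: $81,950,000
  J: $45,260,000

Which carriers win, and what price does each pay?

Sorting: 81,950,000 (I), 69,090,000 (C), 45,260,000 (J), 34,390,000 (E), 29,730,000 (A), 25,050,000 (F), 22,000,000 (G), …
Top 5: I, C, J, E, A.
First losing bid is F's $25,050,000, which sets the uniform price.

I, C, J, E, A; each pays $25,050,000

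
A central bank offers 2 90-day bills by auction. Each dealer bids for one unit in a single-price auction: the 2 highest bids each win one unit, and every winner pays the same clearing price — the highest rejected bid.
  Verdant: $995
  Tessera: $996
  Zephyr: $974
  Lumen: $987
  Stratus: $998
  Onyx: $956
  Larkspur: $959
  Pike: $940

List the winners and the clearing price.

Bids ranked high→low: 998 (Stratus), 996 (Tessera), 995 (Verdant), 987 (Lumen), …
Top 2: Stratus, Tessera.
Clearing price = highest rejected bid = $995.

Stratus, Tessera; each pays $995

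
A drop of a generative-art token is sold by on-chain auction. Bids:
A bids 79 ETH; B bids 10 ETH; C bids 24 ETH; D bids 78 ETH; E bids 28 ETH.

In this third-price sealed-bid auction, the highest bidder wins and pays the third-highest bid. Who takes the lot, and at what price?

A pays 28 ETH

Bids in order: 79 (A) > 78 (D) > 28 (E) > 24 (C) > 10 (B)
A wins; payment is bid #3 in the ranking = 28 ETH.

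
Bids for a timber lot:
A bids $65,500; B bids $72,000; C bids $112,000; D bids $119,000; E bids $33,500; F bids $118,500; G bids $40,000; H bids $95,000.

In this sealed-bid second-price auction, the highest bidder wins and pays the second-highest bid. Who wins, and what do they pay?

D pays $118,500

Sealed-bid second-price auction: the highest bidder wins and pays the second-highest bid.
Sorting bids: 119,000 (D) > 118,500 (F) > 112,000 (C) > 95,000 (H) > 72,000 (B) > 65,500 (A) > …
D wins with the highest bid; price is set by the runner-up at $118,500.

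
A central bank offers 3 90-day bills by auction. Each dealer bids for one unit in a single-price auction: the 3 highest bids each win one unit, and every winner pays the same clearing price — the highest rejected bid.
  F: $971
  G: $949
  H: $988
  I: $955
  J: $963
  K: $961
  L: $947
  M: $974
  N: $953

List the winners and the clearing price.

Ordering the bids: 988 (H), 974 (M), 971 (F), 963 (J), 961 (K), …
Winners (3 units): H, M, F.
Highest unsuccessful bid: $963 → clearing price.

H, M, F; each pays $963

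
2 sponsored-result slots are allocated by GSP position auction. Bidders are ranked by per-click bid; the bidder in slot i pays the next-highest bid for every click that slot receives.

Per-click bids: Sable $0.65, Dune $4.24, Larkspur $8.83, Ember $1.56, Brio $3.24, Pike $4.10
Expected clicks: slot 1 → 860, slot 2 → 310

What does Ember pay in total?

Sorting advertisers: $8.83 (Larkspur) > $4.24 (Dune) > $4.10 (Pike) > …
Ember ranks below slot 2 → no slot, pays nothing.

Ember pays $0.00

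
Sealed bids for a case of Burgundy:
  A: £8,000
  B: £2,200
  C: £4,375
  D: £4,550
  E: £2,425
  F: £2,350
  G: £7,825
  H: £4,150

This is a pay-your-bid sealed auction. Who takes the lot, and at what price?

Bids in order: 8,000 (A) > 7,825 (G) > 4,550 (D) > 4,375 (C) > 4,150 (H) > 2,425 (E) > …
First-price: A pays what they bid, £8,000.

A pays £8,000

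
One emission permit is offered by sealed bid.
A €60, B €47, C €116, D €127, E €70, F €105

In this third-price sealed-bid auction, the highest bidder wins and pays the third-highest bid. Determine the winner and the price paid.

Third-price sealed-bid auction: the highest bidder wins and pays the third-highest bid.
Bids ranked: 127 (D) > 116 (C) > 105 (F) > 70 (E) > 60 (A) > 47 (B)
D is highest; pays the third-highest bid, €105.

D pays €105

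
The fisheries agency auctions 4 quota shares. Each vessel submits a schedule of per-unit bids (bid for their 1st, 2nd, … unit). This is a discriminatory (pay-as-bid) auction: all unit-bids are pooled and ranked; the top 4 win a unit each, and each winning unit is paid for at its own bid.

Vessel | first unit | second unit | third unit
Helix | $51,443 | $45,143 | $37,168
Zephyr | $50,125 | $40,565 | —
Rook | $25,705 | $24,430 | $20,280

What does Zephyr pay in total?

All unit-bids, highest first — top 4: 51,443 (Helix-1), 50,125 (Zephyr-1), 45,143 (Helix-2), 40,565 (Zephyr-2)
Next rejected bid: $37,168 (not a price — pay-as-bid).
Zephyr's winning unit-bids: 50,125 + 40,565 = $90,690.

Zephyr pays $90,690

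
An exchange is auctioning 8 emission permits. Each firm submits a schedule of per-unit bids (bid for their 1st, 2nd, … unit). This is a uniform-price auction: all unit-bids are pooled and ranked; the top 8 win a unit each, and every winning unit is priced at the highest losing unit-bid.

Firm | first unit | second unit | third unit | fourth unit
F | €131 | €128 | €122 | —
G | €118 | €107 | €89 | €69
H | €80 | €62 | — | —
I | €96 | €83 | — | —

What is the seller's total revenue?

Total revenue: €640

Merging the schedules and taking the best 8: 131 (F-1), 128 (F-2), 122 (F-3), 118 (G-1), 107 (G-2), 96 (I-1), 89 (G-3), 83 (I-2)
First bid not allocated: €80.
Allocation: F 3, G 3, I 2. Every unit priced at €80.
Revenue = 8 × 80 = €640.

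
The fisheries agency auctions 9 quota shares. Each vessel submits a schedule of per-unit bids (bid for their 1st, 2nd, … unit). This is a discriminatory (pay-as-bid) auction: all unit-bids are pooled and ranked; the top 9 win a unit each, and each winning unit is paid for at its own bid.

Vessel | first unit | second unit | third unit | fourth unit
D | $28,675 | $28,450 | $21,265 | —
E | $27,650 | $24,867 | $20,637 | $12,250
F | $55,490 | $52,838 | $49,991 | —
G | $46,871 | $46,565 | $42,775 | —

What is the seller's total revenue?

Total revenue: $379,305

All unit-bids, highest first — top 9: 55,490 (F-1), 52,838 (F-2), 49,991 (F-3), 46,871 (G-1), 46,565 (G-2), 42,775 (G-3), 28,675 (D-1), 28,450 (D-2), 27,650 (E-1)
Next rejected bid: $24,867 (not a price — pay-as-bid).
Each winning unit pays its own bid.
Revenue = 55,490 + 52,838 + 49,991 + 46,871 + 46,565 + 42,775 + 28,675 + 28,450 + 27,650 = $379,305.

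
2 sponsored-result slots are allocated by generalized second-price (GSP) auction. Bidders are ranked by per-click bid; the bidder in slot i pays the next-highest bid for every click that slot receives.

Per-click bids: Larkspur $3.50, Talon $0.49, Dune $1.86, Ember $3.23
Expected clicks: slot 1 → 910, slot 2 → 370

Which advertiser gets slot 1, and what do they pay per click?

Sorting advertisers: $3.50 (Larkspur) > $3.23 (Ember) > $1.86 (Dune) > …
Slot 1 goes to the first-ranked bidder, Larkspur, who pays the next bid down: $3.23/click.

Larkspur; $3.23 per click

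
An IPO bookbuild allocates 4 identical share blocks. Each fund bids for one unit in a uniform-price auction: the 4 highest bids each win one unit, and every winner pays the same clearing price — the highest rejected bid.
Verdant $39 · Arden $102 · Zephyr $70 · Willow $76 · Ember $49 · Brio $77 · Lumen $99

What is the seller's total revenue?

Total revenue: $280

Bids ranked high→low: 102 (Arden), 99 (Lumen), 77 (Brio), 76 (Willow), 70 (Zephyr), 49 (Ember), …
Winners (4 units): Arden, Lumen, Brio, Willow.
Highest unsuccessful bid: $70 → clearing price.
Total revenue = 4 × $70 = $280.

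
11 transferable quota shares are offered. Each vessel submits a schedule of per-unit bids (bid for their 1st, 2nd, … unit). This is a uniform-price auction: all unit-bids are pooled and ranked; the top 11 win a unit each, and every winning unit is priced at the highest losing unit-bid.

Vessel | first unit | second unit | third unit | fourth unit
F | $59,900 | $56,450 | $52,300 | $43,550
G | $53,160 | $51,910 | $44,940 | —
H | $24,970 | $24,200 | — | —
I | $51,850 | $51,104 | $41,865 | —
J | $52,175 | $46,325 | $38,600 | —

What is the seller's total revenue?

Total revenue: $460,515

Merging the schedules and taking the best 11: 59,900 (F-1), 56,450 (F-2), 53,160 (G-1), 52,300 (F-3), 52,175 (J-1), 51,910 (G-2), 51,850 (I-1), 51,104 (I-2), 46,325 (J-2), 44,940 (G-3), 43,550 (F-4)
Highest rejected unit-bid = $41,865.
Allocation: F 4, G 3, I 2, J 2. Every unit priced at $41,865.
Revenue = 11 × 41,865 = $460,515.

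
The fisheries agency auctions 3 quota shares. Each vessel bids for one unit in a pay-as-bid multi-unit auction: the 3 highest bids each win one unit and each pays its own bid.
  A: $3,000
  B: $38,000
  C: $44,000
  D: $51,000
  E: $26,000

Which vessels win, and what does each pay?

D $51,000, C $44,000, B $38,000

Sorting: 51,000 (D), 44,000 (C), 38,000 (B), 26,000 (E), 3,000 (A)
Top 3: D, C, B.
Each winner pays its own bid: D $51,000, C $44,000, B $38,000.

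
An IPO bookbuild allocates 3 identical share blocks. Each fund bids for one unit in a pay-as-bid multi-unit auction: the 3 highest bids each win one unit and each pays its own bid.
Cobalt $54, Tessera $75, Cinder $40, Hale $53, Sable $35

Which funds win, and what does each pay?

Bids ranked high→low: 75 (Tessera), 54 (Cobalt), 53 (Hale), 40 (Cinder), 35 (Sable)
Top 3: Tessera, Cobalt, Hale.
Each winner pays its own bid: Tessera $75, Cobalt $54, Hale $53.

Tessera $75, Cobalt $54, Hale $53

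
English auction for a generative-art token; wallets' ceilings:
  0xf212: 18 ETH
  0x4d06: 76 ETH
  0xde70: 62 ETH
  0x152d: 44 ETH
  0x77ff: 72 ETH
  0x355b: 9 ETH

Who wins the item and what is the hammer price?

0x4d06 wins at 72 ETH

Limits in order: 76 (0x4d06) > 72 (0x77ff) > 62 (0xde70) > 44 (0x152d) > 18 (0xf212) > 9 (0x355b)
0x77ff is the last rival to drop out, at 72 ETH; 0x4d06 remains and wins at that price.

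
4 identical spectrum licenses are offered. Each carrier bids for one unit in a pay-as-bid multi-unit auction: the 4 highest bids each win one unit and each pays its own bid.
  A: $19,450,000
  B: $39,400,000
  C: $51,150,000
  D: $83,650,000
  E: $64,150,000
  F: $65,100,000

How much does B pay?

B pays $0

Bids ranked high→low: 83,650,000 (D), 65,100,000 (F), 64,150,000 (E), 51,150,000 (C), 39,400,000 (B), 19,450,000 (A)
The 4 highest are D, F, E, C.
B does not win → $0.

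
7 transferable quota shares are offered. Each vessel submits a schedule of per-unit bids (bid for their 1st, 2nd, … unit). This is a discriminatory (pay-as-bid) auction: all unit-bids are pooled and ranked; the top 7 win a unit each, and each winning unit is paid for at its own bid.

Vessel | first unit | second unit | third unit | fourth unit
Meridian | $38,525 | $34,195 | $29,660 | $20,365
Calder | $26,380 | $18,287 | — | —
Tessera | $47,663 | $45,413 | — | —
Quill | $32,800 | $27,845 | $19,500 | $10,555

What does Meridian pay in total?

Meridian pays $102,380

All unit-bids, highest first — top 7: 47,663 (Tessera-1), 45,413 (Tessera-2), 38,525 (Meridian-1), 34,195 (Meridian-2), 32,800 (Quill-1), 29,660 (Meridian-3), 27,845 (Quill-2)
Next rejected bid: $26,380 (not a price — pay-as-bid).
Meridian's winning unit-bids: 38,525 + 34,195 + 29,660 = $102,380.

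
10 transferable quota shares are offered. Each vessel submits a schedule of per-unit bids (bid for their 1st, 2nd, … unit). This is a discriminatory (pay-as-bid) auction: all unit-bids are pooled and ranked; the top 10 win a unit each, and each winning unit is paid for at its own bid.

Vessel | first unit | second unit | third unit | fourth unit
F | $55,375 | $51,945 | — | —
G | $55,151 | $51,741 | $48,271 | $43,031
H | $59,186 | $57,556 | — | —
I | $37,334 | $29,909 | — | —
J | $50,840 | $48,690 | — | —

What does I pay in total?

Merging the schedules and taking the best 10: 59,186 (H-1), 57,556 (H-2), 55,375 (F-1), 55,151 (G-1), 51,945 (F-2), 51,741 (G-2), 50,840 (J-1), 48,690 (J-2), 48,271 (G-3), 43,031 (G-4)
Next rejected bid: $37,334 (not a price — pay-as-bid).
I wins no units.

I pays $0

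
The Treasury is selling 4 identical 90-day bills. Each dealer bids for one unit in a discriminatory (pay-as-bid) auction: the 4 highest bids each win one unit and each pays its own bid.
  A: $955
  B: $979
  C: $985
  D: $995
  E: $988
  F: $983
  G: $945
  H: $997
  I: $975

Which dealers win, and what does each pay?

Bids ranked high→low: 997 (H), 995 (D), 988 (E), 985 (C), 983 (F), 979 (B), …
Top 4: H, D, E, C.
Each winner pays its own bid: H $997, D $995, E $988, C $985.

H $997, D $995, E $988, C $985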